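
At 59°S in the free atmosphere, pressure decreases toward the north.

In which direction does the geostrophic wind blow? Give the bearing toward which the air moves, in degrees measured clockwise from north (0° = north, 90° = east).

The pressure-gradient force points toward the north (bearing 000°).
Geostrophic balance: in the Southern Hemisphere the Coriolis force deflects motion to the left, so the geostrophic wind blows 90° to the left of the pressure-gradient force (low pressure on the right).
Rotating 000° by 90° counterclockwise gives 270° — the wind blows toward the west.

270°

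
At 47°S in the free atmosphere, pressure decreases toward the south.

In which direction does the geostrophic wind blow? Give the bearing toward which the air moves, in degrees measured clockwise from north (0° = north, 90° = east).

090°

The pressure-gradient force points toward the south (bearing 180°).
Geostrophic balance: in the Southern Hemisphere the Coriolis force deflects motion to the left, so the geostrophic wind blows 90° to the left of the pressure-gradient force (low pressure on the right).
Rotating 180° by 90° counterclockwise gives 090° — the wind blows toward the east.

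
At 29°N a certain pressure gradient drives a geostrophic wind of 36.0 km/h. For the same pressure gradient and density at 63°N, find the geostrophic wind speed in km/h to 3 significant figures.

19.6 km/h

With the same pressure gradient and density, V_g ∝ 1/f ∝ 1/sin φ.
V₂ = V₁ · sin φ₁ / sin φ₂ = 36.0 × sin 29° / sin 63°
V₂ = 36.0 × 0.4848/0.8910 = 19.6 km/h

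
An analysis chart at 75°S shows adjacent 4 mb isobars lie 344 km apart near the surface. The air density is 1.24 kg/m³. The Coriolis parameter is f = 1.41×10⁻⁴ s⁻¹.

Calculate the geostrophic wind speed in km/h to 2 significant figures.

Pressure gradient: |∂P/∂n| = 400 Pa / 344000 m = 1.16×10⁻³ Pa/m
Geostrophic balance (pressure-gradient force = Coriolis force):
V_g = (1/(fρ)) |∂P/∂n| = 1.16×10⁻³ / (1.41×10⁻⁴ × 1.24) = 6.65 m/s
Converting: 6.65 m/s × 3.6 = 24 km/h

24 km/h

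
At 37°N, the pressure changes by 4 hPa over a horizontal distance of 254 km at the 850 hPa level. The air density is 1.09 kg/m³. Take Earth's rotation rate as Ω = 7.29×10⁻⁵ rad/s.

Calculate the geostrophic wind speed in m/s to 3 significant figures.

16.5 m/s

Coriolis parameter at 37°N:
f = 2Ω sin φ = 2 × 7.29×10⁻⁵ × sin 37° = 8.77×10⁻⁵ s⁻¹
Pressure gradient: |∂P/∂n| = 400 Pa / 254000 m = 1.57×10⁻³ Pa/m
Geostrophic balance (pressure-gradient force = Coriolis force):
V_g = (1/(fρ)) |∂P/∂n| = 1.57×10⁻³ / (8.77×10⁻⁵ × 1.09) = 16.5 m/s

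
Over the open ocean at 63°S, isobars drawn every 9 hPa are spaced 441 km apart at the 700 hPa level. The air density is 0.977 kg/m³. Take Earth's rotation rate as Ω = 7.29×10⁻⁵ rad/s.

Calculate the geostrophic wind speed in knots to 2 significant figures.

31 knots

Coriolis parameter at 63°S:
f = 2Ω sin φ = 2 × 7.29×10⁻⁵ × sin 63° = 1.30×10⁻⁴ s⁻¹
Pressure gradient: |∂P/∂n| = 900 Pa / 441000 m = 2.04×10⁻³ Pa/m
Geostrophic balance (pressure-gradient force = Coriolis force):
V_g = (1/(fρ)) |∂P/∂n| = 2.04×10⁻³ / (1.30×10⁻⁴ × 0.977) = 16.1 m/s
Converting: 16.1 m/s × 1.944 = 31 knots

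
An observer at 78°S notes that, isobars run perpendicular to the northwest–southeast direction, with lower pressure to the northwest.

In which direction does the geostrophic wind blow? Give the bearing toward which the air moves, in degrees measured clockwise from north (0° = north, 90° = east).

The pressure-gradient force points toward the northwest (bearing 315°).
Geostrophic balance: in the Southern Hemisphere the Coriolis force deflects motion to the left, so the geostrophic wind blows 90° to the left of the pressure-gradient force (low pressure on the right).
Rotating 315° by 90° counterclockwise gives 225° — the wind blows toward the southwest.

225°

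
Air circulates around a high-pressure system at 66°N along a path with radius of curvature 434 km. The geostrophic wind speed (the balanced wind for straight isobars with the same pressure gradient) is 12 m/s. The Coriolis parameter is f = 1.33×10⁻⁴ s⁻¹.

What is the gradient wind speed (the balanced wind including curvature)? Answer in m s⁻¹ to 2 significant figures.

17 m s⁻¹

Around a high, pressure-gradient force acts outward with centrifugal, so Coriolis balances both:
fV = (1/ρ)|∂P/∂n| + V²/R  →  V² − fR·V + fR·V_g = 0
With fR = 1.33×10⁻⁴ × 434×10³ m = 57.7 m/s:
V = [fR − √((fR)² − 4 fR V_g)]/2 = [57.7 − √(57.7² − 4×57.7×12)]/2 = 17 m/s
Supergeostrophic (V > V_g = 12 m/s), as expected around a high.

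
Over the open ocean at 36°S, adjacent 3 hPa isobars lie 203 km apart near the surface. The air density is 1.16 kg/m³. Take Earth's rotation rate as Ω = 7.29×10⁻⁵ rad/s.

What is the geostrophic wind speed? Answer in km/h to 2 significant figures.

54 km/h

Coriolis parameter at 36°S:
f = 2Ω sin φ = 2 × 7.29×10⁻⁵ × sin 36° = 8.57×10⁻⁵ s⁻¹
Pressure gradient: |∂P/∂n| = 300 Pa / 203000 m = 1.48×10⁻³ Pa/m
Geostrophic balance (pressure-gradient force = Coriolis force):
V_g = (1/(fρ)) |∂P/∂n| = 1.48×10⁻³ / (8.57×10⁻⁵ × 1.16) = 14.9 m/s
Converting: 14.9 m/s × 3.6 = 54 km/h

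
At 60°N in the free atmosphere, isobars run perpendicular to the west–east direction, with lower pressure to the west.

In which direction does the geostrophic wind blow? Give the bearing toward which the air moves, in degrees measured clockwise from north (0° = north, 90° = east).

The pressure-gradient force points toward the west (bearing 270°).
Geostrophic balance: in the Northern Hemisphere the Coriolis force deflects motion to the right, so the geostrophic wind blows 90° to the right of the pressure-gradient force (low pressure on the left).
Rotating 270° by 90° clockwise gives 000° — the wind blows toward the north.

000°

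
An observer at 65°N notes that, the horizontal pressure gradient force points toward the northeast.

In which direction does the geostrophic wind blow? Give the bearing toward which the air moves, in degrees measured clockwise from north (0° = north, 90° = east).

The pressure-gradient force points toward the northeast (bearing 045°).
Geostrophic balance: in the Northern Hemisphere the Coriolis force deflects motion to the right, so the geostrophic wind blows 90° to the right of the pressure-gradient force (low pressure on the left).
Rotating 045° by 90° clockwise gives 135° — the wind blows toward the southeast.

135°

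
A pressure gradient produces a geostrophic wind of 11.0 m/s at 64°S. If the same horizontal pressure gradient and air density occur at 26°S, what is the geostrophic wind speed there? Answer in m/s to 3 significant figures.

22.6 m/s

With the same pressure gradient and density, V_g ∝ 1/f ∝ 1/sin φ.
V₂ = V₁ · sin φ₁ / sin φ₂ = 11.0 × sin 64° / sin 26°
V₂ = 11.0 × 0.8988/0.4384 = 22.6 m/s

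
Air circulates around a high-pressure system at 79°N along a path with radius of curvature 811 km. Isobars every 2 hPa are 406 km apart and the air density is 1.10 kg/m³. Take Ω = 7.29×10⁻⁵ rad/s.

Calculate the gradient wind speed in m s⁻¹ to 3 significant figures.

Coriolis parameter at 79°N:
f = 2Ω sin φ = 2 × 7.29×10⁻⁵ × sin 79° = 1.43×10⁻⁴ s⁻¹
Pressure gradient: |∂P/∂n| = 200 Pa / 406000 m = 4.93×10⁻⁴ Pa/m
Geostrophic speed: V_g = |∂P/∂n|/(fρ) = 4.93×10⁻⁴/(1.43×10⁻⁴ × 1.10) = 3.13 m/s
Around a high, pressure-gradient force acts outward with centrifugal, so Coriolis balances both:
fV = (1/ρ)|∂P/∂n| + V²/R  →  V² − fR·V + fR·V_g = 0
With fR = 1.43×10⁻⁴ × 811×10³ m = 116 m/s:
V = [fR − √((fR)² − 4 fR V_g)]/2 = [116 − √(116² − 4×116×3.13)]/2 = 3.22 m/s
Supergeostrophic (V > V_g = 3.13 m/s), as expected around a high.

3.22 m s⁻¹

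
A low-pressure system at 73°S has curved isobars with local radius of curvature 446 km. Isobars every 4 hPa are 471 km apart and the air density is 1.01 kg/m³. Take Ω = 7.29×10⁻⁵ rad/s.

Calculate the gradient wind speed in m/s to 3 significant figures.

5.54 m/s

Coriolis parameter at 73°S:
f = 2Ω sin φ = 2 × 7.29×10⁻⁵ × sin 73° = 1.39×10⁻⁴ s⁻¹
Pressure gradient: |∂P/∂n| = 400 Pa / 471000 m = 8.49×10⁻⁴ Pa/m
Geostrophic speed: V_g = |∂P/∂n|/(fρ) = 8.49×10⁻⁴/(1.39×10⁻⁴ × 1.01) = 6.03 m/s
Around a low, centrifugal force acts outward with Coriolis, so pressure-gradient force balances both:
(1/ρ)|∂P/∂n| = fV + V²/R  →  V² + fR·V − fR·V_g = 0
With fR = 1.39×10⁻⁴ × 446×10³ m = 62.2 m/s:
V = [−fR + √((fR)² + 4 fR V_g)]/2 = [−62.2 + √(62.2² + 4×62.2×6.03)]/2 = 5.54 m/s
Subgeostrophic (V < V_g = 6.03 m/s), as expected around a low.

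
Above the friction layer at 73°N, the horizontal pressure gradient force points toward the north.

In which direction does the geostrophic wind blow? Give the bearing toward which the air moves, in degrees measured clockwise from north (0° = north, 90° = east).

090°

The pressure-gradient force points toward the north (bearing 000°).
Geostrophic balance: in the Northern Hemisphere the Coriolis force deflects motion to the right, so the geostrophic wind blows 90° to the right of the pressure-gradient force (low pressure on the left).
Rotating 000° by 90° clockwise gives 090° — the wind blows toward the east.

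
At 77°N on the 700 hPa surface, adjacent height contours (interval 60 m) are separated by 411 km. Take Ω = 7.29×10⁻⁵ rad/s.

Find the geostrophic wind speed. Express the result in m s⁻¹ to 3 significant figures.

10.1 m s⁻¹

Coriolis parameter at 77°N:
f = 2Ω sin φ = 2 × 7.29×10⁻⁵ × sin 77° = 1.42×10⁻⁴ s⁻¹
Height gradient: |∂Z/∂n| = 60 m / 411000 m = 1.46×10⁻⁴
On a pressure surface, geostrophic balance gives V_g = (g/f)|∂Z/∂n|:
V_g = 9.81 × 1.46×10⁻⁴ / 1.42×10⁻⁴ = 10.1 m/s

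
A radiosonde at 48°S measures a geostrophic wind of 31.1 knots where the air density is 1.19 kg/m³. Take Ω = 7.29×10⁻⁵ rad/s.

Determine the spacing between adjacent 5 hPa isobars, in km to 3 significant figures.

Coriolis parameter at 48°S:
f = 2Ω sin φ = 2 × 7.29×10⁻⁵ × sin 48° = 1.08×10⁻⁴ s⁻¹
Wind speed in SI: 31.1 knots = 16.0 m/s
Geostrophic balance rearranged: |∂P/∂n| = f ρ V_g
|∂P/∂n| = 1.08×10⁻⁴ × 1.19 × 16.0 = 2.06×10⁻³ Pa/m
Isobar spacing: Δn = ΔP/|∂P/∂n| = 500 Pa / 2.06×10⁻³ Pa/m = 242378 m ≈ 242 km

242 km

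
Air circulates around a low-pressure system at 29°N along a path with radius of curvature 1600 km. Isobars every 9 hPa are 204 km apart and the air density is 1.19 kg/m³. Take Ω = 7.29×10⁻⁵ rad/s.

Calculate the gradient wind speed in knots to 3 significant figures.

75.8 knots

Coriolis parameter at 29°N:
f = 2Ω sin φ = 2 × 7.29×10⁻⁵ × sin 29° = 7.07×10⁻⁵ s⁻¹
Pressure gradient: |∂P/∂n| = 900 Pa / 204000 m = 4.41×10⁻³ Pa/m
Geostrophic speed: V_g = |∂P/∂n|/(fρ) = 4.41×10⁻³/(7.07×10⁻⁵ × 1.19) = 52.4 m/s
Around a low, centrifugal force acts outward with Coriolis, so pressure-gradient force balances both:
(1/ρ)|∂P/∂n| = fV + V²/R  →  V² + fR·V − fR·V_g = 0
With fR = 7.07×10⁻⁵ × 1600×10³ m = 113 m/s:
V = [−fR + √((fR)² + 4 fR V_g)]/2 = [−113 + √(113² + 4×113×52.4)]/2 = 39 m/s
Subgeostrophic (V < V_g = 52.4 m/s), as expected around a low.
Converting: 39 m/s × 1.944 = 75.8 knots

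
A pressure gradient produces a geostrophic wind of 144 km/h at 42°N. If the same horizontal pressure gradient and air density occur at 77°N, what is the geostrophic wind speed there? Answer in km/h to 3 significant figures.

98.9 km/h

With the same pressure gradient and density, V_g ∝ 1/f ∝ 1/sin φ.
V₂ = V₁ · sin φ₁ / sin φ₂ = 144 × sin 42° / sin 77°
V₂ = 144 × 0.6691/0.9744 = 98.9 km/h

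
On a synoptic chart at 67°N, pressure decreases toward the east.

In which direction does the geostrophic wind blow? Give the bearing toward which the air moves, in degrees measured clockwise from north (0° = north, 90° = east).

The pressure-gradient force points toward the east (bearing 090°).
Geostrophic balance: in the Northern Hemisphere the Coriolis force deflects motion to the right, so the geostrophic wind blows 90° to the right of the pressure-gradient force (low pressure on the left).
Rotating 090° by 90° clockwise gives 180° — the wind blows toward the south.

180°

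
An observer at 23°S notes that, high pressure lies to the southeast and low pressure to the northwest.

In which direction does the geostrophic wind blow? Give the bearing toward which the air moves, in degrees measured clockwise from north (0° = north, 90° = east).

225°

The pressure-gradient force points toward the northwest (bearing 315°).
Geostrophic balance: in the Southern Hemisphere the Coriolis force deflects motion to the left, so the geostrophic wind blows 90° to the left of the pressure-gradient force (low pressure on the right).
Rotating 315° by 90° counterclockwise gives 225° — the wind blows toward the southwest.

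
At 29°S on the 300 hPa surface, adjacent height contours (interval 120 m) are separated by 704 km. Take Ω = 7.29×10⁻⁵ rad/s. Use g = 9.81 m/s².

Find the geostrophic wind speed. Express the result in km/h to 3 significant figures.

85.2 km/h

Coriolis parameter at 29°S:
f = 2Ω sin φ = 2 × 7.29×10⁻⁵ × sin 29° = 7.07×10⁻⁵ s⁻¹
Height gradient: |∂Z/∂n| = 120 m / 704000 m = 1.70×10⁻⁴
On a pressure surface, geostrophic balance gives V_g = (g/f)|∂Z/∂n|:
V_g = 9.81 × 1.70×10⁻⁴ / 7.07×10⁻⁵ = 23.7 m/s
Converting: 23.7 m/s × 3.6 = 85.2 km/h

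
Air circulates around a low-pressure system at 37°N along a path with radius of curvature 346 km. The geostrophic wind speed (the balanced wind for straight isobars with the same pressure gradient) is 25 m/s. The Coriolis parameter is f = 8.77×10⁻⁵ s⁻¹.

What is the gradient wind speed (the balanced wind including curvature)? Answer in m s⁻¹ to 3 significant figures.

16.3 m s⁻¹

Around a low, centrifugal force acts outward with Coriolis, so pressure-gradient force balances both:
(1/ρ)|∂P/∂n| = fV + V²/R  →  V² + fR·V − fR·V_g = 0
With fR = 8.77×10⁻⁵ × 346×10³ m = 30.3 m/s:
V = [−fR + √((fR)² + 4 fR V_g)]/2 = [−30.3 + √(30.3² + 4×30.3×25)]/2 = 16.3 m/s
Subgeostrophic (V < V_g = 25 m/s), as expected around a low.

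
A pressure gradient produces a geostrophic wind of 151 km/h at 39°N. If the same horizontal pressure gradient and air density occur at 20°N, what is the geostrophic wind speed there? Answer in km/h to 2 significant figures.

280 km/h

With the same pressure gradient and density, V_g ∝ 1/f ∝ 1/sin φ.
V₂ = V₁ · sin φ₁ / sin φ₂ = 151 × sin 39° / sin 20°
V₂ = 151 × 0.6293/0.3420 = 280 km/h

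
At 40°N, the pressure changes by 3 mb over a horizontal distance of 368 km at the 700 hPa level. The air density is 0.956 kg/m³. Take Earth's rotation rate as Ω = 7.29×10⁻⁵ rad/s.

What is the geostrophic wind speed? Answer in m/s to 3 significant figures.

9.10 m/s

Coriolis parameter at 40°N:
f = 2Ω sin φ = 2 × 7.29×10⁻⁵ × sin 40° = 9.37×10⁻⁵ s⁻¹
Pressure gradient: |∂P/∂n| = 300 Pa / 368000 m = 8.15×10⁻⁴ Pa/m
Geostrophic balance (pressure-gradient force = Coriolis force):
V_g = (1/(fρ)) |∂P/∂n| = 8.15×10⁻⁴ / (9.37×10⁻⁵ × 0.956) = 9.10 m/s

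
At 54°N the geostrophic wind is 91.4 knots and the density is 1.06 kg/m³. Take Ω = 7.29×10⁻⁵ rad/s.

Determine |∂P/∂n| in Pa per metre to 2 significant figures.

5.9×10⁻³ Pa/m

Coriolis parameter at 54°N:
f = 2Ω sin φ = 2 × 7.29×10⁻⁵ × sin 54° = 1.18×10⁻⁴ s⁻¹
Wind speed in SI: 91.4 knots = 47.0 m/s
Geostrophic balance rearranged: |∂P/∂n| = f ρ V_g
|∂P/∂n| = 1.18×10⁻⁴ × 1.06 × 47.0 = 5.88×10⁻³ Pa/m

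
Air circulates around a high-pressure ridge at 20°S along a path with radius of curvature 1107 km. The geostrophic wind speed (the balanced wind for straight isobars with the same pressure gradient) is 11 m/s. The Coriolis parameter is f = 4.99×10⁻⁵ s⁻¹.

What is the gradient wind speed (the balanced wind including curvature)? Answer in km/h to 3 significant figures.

Around a high, pressure-gradient force acts outward with centrifugal, so Coriolis balances both:
fV = (1/ρ)|∂P/∂n| + V²/R  →  V² − fR·V + fR·V_g = 0
With fR = 4.99×10⁻⁵ × 1107×10³ m = 55.2 m/s:
V = [fR − √((fR)² − 4 fR V_g)]/2 = [55.2 − √(55.2² − 4×55.2×11)]/2 = 15.2 m/s
Supergeostrophic (V > V_g = 11 m/s), as expected around a high.
Converting: 15.2 m/s × 3.6 = 54.6 km/h

54.6 km/h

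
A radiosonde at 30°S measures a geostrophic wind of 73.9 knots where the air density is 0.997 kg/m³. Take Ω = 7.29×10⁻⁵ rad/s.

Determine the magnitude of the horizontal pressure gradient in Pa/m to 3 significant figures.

Coriolis parameter at 30°S:
f = 2Ω sin φ = 2 × 7.29×10⁻⁵ × sin 30° = 7.29×10⁻⁵ s⁻¹
Wind speed in SI: 73.9 knots = 38.0 m/s
Geostrophic balance rearranged: |∂P/∂n| = f ρ V_g
|∂P/∂n| = 7.29×10⁻⁵ × 0.997 × 38.0 = 2.76×10⁻³ Pa/m

2.76×10⁻³ Pa/m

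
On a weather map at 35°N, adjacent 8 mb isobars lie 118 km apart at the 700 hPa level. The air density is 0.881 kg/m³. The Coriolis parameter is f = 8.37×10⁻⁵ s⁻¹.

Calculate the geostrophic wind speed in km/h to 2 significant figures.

330 km/h

Pressure gradient: |∂P/∂n| = 800 Pa / 118000 m = 6.78×10⁻³ Pa/m
Geostrophic balance (pressure-gradient force = Coriolis force):
V_g = (1/(fρ)) |∂P/∂n| = 6.78×10⁻³ / (8.37×10⁻⁵ × 0.881) = 91.9 m/s
Converting: 91.9 m/s × 3.6 = 330 km/h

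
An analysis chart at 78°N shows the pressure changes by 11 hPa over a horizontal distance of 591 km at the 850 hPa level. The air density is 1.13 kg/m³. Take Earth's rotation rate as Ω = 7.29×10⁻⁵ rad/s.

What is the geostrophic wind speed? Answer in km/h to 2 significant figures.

42 km/h

Coriolis parameter at 78°N:
f = 2Ω sin φ = 2 × 7.29×10⁻⁵ × sin 78° = 1.43×10⁻⁴ s⁻¹
Pressure gradient: |∂P/∂n| = 1100 Pa / 591000 m = 1.86×10⁻³ Pa/m
Geostrophic balance (pressure-gradient force = Coriolis force):
V_g = (1/(fρ)) |∂P/∂n| = 1.86×10⁻³ / (1.43×10⁻⁴ × 1.13) = 11.5 m/s
Converting: 11.5 m/s × 3.6 = 42 km/h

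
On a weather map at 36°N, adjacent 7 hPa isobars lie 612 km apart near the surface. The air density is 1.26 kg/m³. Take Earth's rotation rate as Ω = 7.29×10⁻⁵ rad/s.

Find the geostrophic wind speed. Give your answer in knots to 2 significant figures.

Coriolis parameter at 36°N:
f = 2Ω sin φ = 2 × 7.29×10⁻⁵ × sin 36° = 8.57×10⁻⁵ s⁻¹
Pressure gradient: |∂P/∂n| = 700 Pa / 612000 m = 1.14×10⁻³ Pa/m
Geostrophic balance (pressure-gradient force = Coriolis force):
V_g = (1/(fρ)) |∂P/∂n| = 1.14×10⁻³ / (8.57×10⁻⁵ × 1.26) = 10.6 m/s
Converting: 10.6 m/s × 1.944 = 21 knots

21 knots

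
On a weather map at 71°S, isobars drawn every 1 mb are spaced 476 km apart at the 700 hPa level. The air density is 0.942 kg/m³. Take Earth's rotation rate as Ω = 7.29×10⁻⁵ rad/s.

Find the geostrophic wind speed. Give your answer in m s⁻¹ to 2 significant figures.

1.6 m s⁻¹

Coriolis parameter at 71°S:
f = 2Ω sin φ = 2 × 7.29×10⁻⁵ × sin 71° = 1.38×10⁻⁴ s⁻¹
Pressure gradient: |∂P/∂n| = 100 Pa / 476000 m = 2.10×10⁻⁴ Pa/m
Geostrophic balance (pressure-gradient force = Coriolis force):
V_g = (1/(fρ)) |∂P/∂n| = 2.10×10⁻⁴ / (1.38×10⁻⁴ × 0.942) = 1.62 m/s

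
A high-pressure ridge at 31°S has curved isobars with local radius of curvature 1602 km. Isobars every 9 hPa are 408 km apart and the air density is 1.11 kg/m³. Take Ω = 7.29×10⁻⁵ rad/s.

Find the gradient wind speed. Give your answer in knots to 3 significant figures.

Coriolis parameter at 31°S:
f = 2Ω sin φ = 2 × 7.29×10⁻⁵ × sin 31° = 7.51×10⁻⁵ s⁻¹
Pressure gradient: |∂P/∂n| = 900 Pa / 408000 m = 2.21×10⁻³ Pa/m
Geostrophic speed: V_g = |∂P/∂n|/(fρ) = 2.21×10⁻³/(7.51×10⁻⁵ × 1.11) = 26.5 m/s
Around a high, pressure-gradient force acts outward with centrifugal, so Coriolis balances both:
fV = (1/ρ)|∂P/∂n| + V²/R  →  V² − fR·V + fR·V_g = 0
With fR = 7.51×10⁻⁵ × 1602×10³ m = 120 m/s:
V = [fR − √((fR)² − 4 fR V_g)]/2 = [120 − √(120² − 4×120×26.5)]/2 = 39.3 m/s
Supergeostrophic (V > V_g = 26.5 m/s), as expected around a high.
Converting: 39.3 m/s × 1.944 = 76.4 knots

76.4 knots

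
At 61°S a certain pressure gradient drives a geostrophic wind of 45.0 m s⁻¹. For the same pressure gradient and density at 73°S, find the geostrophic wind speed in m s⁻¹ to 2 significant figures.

41 m s⁻¹

With the same pressure gradient and density, V_g ∝ 1/f ∝ 1/sin φ.
V₂ = V₁ · sin φ₁ / sin φ₂ = 45.0 × sin 61° / sin 73°
V₂ = 45.0 × 0.8746/0.9563 = 41 m s⁻¹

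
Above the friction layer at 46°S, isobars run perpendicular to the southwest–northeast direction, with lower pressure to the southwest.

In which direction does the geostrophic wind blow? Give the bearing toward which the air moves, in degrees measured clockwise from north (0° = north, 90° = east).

The pressure-gradient force points toward the southwest (bearing 225°).
Geostrophic balance: in the Southern Hemisphere the Coriolis force deflects motion to the left, so the geostrophic wind blows 90° to the left of the pressure-gradient force (low pressure on the right).
Rotating 225° by 90° counterclockwise gives 135° — the wind blows toward the southeast.

135°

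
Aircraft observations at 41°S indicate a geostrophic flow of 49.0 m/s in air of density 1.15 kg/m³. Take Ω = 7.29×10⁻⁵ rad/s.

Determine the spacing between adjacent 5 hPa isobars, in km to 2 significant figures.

93 km

Coriolis parameter at 41°S:
f = 2Ω sin φ = 2 × 7.29×10⁻⁵ × sin 41° = 9.57×10⁻⁵ s⁻¹
Geostrophic balance rearranged: |∂P/∂n| = f ρ V_g
|∂P/∂n| = 9.57×10⁻⁵ × 1.15 × 49.0 = 5.39×10⁻³ Pa/m
Isobar spacing: Δn = ΔP/|∂P/∂n| = 500 Pa / 5.39×10⁻³ Pa/m = 92763 m ≈ 93 km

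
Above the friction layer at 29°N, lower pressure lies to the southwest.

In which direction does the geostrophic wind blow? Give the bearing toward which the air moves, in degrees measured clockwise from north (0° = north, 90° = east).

315°

The pressure-gradient force points toward the southwest (bearing 225°).
Geostrophic balance: in the Northern Hemisphere the Coriolis force deflects motion to the right, so the geostrophic wind blows 90° to the right of the pressure-gradient force (low pressure on the left).
Rotating 225° by 90° clockwise gives 315° — the wind blows toward the northwest.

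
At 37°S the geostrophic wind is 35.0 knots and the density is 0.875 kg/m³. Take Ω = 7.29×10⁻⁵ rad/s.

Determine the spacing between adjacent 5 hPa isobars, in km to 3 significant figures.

362 km

Coriolis parameter at 37°S:
f = 2Ω sin φ = 2 × 7.29×10⁻⁵ × sin 37° = 8.77×10⁻⁵ s⁻¹
Wind speed in SI: 35.0 knots = 18.0 m/s
Geostrophic balance rearranged: |∂P/∂n| = f ρ V_g
|∂P/∂n| = 8.77×10⁻⁵ × 0.875 × 18.0 = 1.38×10⁻³ Pa/m
Isobar spacing: Δn = ΔP/|∂P/∂n| = 500 Pa / 1.38×10⁻³ Pa/m = 361689 m ≈ 362 km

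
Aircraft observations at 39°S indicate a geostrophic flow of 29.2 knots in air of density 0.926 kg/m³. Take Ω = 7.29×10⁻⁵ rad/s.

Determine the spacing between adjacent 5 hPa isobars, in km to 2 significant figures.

390 km

Coriolis parameter at 39°S:
f = 2Ω sin φ = 2 × 7.29×10⁻⁵ × sin 39° = 9.18×10⁻⁵ s⁻¹
Wind speed in SI: 29.2 knots = 15.0 m/s
Geostrophic balance rearranged: |∂P/∂n| = f ρ V_g
|∂P/∂n| = 9.18×10⁻⁵ × 0.926 × 15.0 = 1.28×10⁻³ Pa/m
Isobar spacing: Δn = ΔP/|∂P/∂n| = 500 Pa / 1.28×10⁻³ Pa/m = 391750 m ≈ 390 km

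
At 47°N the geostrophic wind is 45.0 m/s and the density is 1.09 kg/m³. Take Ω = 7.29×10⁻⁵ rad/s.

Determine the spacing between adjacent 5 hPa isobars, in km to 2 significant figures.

96 km

Coriolis parameter at 47°N:
f = 2Ω sin φ = 2 × 7.29×10⁻⁵ × sin 47° = 1.07×10⁻⁴ s⁻¹
Geostrophic balance rearranged: |∂P/∂n| = f ρ V_g
|∂P/∂n| = 1.07×10⁻⁴ × 1.09 × 45.0 = 5.23×10⁻³ Pa/m
Isobar spacing: Δn = ΔP/|∂P/∂n| = 500 Pa / 5.23×10⁻³ Pa/m = 95597 m ≈ 96 km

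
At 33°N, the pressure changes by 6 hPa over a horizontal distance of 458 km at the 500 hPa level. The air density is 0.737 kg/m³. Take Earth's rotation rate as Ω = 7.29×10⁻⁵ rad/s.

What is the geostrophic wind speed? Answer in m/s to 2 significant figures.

22 m/s

Coriolis parameter at 33°N:
f = 2Ω sin φ = 2 × 7.29×10⁻⁵ × sin 33° = 7.94×10⁻⁵ s⁻¹
Pressure gradient: |∂P/∂n| = 600 Pa / 458000 m = 1.31×10⁻³ Pa/m
Geostrophic balance (pressure-gradient force = Coriolis force):
V_g = (1/(fρ)) |∂P/∂n| = 1.31×10⁻³ / (7.94×10⁻⁵ × 0.737) = 22.4 m/s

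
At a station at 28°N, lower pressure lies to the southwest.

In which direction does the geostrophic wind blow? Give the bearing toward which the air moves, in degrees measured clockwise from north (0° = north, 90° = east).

315°

The pressure-gradient force points toward the southwest (bearing 225°).
Geostrophic balance: in the Northern Hemisphere the Coriolis force deflects motion to the right, so the geostrophic wind blows 90° to the right of the pressure-gradient force (low pressure on the left).
Rotating 225° by 90° clockwise gives 315° — the wind blows toward the northwest.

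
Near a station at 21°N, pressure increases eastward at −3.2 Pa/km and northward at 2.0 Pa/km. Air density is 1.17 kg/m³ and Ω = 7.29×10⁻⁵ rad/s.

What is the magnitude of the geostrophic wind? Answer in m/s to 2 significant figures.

62 m/s

Coriolis parameter at 21°N:
f = 2Ω sin φ = 2 × 7.29×10⁻⁵ × sin 21° = 5.23×10⁻⁵ s⁻¹
Component geostrophic relations (x east, y north):
u_g = −(1/(fρ)) ∂P/∂y,  v_g = (1/(fρ)) ∂P/∂x
u_g = −(2.0×10⁻³)/(5.23×10⁻⁵ × 1.17) = −32.7 m/s;  v_g = (−3.2×10⁻³)/(5.23×10⁻⁵ × 1.17) = −52.3 m/s
|V_g| = √(u_g² + v_g²) = 61.7 m/s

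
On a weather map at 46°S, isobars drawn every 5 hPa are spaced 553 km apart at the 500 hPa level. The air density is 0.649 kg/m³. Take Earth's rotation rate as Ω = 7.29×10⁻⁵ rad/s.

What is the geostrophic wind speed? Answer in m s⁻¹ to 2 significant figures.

13 m s⁻¹

Coriolis parameter at 46°S:
f = 2Ω sin φ = 2 × 7.29×10⁻⁵ × sin 46° = 1.05×10⁻⁴ s⁻¹
Pressure gradient: |∂P/∂n| = 500 Pa / 553000 m = 9.04×10⁻⁴ Pa/m
Geostrophic balance (pressure-gradient force = Coriolis force):
V_g = (1/(fρ)) |∂P/∂n| = 9.04×10⁻⁴ / (1.05×10⁻⁴ × 0.649) = 13.3 m/s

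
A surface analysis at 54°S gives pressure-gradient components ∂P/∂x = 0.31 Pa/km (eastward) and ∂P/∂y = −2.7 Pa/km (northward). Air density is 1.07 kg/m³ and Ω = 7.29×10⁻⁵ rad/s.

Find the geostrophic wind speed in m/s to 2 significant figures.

Coriolis parameter at 54°S:
f = 2Ω sin φ = 2 × 7.29×10⁻⁵ × sin 54° = 1.18×10⁻⁴ s⁻¹
In the Southern Hemisphere f is negative: f = −1.18×10⁻⁴ s⁻¹.
Component geostrophic relations (x east, y north):
u_g = −(1/(fρ)) ∂P/∂y,  v_g = (1/(fρ)) ∂P/∂x
u_g = −(−2.7×10⁻³)/(−1.18×10⁻⁴ × 1.07) = −21.4 m/s;  v_g = (0.31×10⁻³)/(−1.18×10⁻⁴ × 1.07) = −2.46 m/s
|V_g| = √(u_g² + v_g²) = 21.5 m/s

22 m/s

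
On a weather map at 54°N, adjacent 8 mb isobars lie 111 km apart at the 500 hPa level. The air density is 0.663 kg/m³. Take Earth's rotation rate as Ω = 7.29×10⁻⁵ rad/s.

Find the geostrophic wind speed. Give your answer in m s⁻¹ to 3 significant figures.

92.2 m s⁻¹

Coriolis parameter at 54°N:
f = 2Ω sin φ = 2 × 7.29×10⁻⁵ × sin 54° = 1.18×10⁻⁴ s⁻¹
Pressure gradient: |∂P/∂n| = 800 Pa / 111000 m = 7.21×10⁻³ Pa/m
Geostrophic balance (pressure-gradient force = Coriolis force):
V_g = (1/(fρ)) |∂P/∂n| = 7.21×10⁻³ / (1.18×10⁻⁴ × 0.663) = 92.2 m/s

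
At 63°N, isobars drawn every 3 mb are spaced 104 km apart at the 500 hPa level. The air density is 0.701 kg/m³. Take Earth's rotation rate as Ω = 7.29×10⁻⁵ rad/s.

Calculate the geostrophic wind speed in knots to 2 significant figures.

Coriolis parameter at 63°N:
f = 2Ω sin φ = 2 × 7.29×10⁻⁵ × sin 63° = 1.30×10⁻⁴ s⁻¹
Pressure gradient: |∂P/∂n| = 300 Pa / 104000 m = 2.88×10⁻³ Pa/m
Geostrophic balance (pressure-gradient force = Coriolis force):
V_g = (1/(fρ)) |∂P/∂n| = 2.88×10⁻³ / (1.30×10⁻⁴ × 0.701) = 31.7 m/s
Converting: 31.7 m/s × 1.944 = 62 knots

62 knots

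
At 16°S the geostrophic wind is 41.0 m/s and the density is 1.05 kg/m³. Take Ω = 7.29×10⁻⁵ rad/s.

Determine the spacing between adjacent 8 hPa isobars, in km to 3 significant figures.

462 km

Coriolis parameter at 16°S:
f = 2Ω sin φ = 2 × 7.29×10⁻⁵ × sin 16° = 4.02×10⁻⁵ s⁻¹
Geostrophic balance rearranged: |∂P/∂n| = f ρ V_g
|∂P/∂n| = 4.02×10⁻⁵ × 1.05 × 41.0 = 1.73×10⁻³ Pa/m
Isobar spacing: Δn = ΔP/|∂P/∂n| = 800 Pa / 1.73×10⁻³ Pa/m = 462404 m ≈ 462 km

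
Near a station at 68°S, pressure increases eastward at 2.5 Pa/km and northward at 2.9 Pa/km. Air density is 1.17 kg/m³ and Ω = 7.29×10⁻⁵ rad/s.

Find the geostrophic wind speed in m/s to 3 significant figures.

24.2 m/s

Coriolis parameter at 68°S:
f = 2Ω sin φ = 2 × 7.29×10⁻⁵ × sin 68° = 1.35×10⁻⁴ s⁻¹
In the Southern Hemisphere f is negative: f = −1.35×10⁻⁴ s⁻¹.
Component geostrophic relations (x east, y north):
u_g = −(1/(fρ)) ∂P/∂y,  v_g = (1/(fρ)) ∂P/∂x
u_g = −(2.9×10⁻³)/(−1.35×10⁻⁴ × 1.17) = 18.3 m/s;  v_g = (2.5×10⁻³)/(−1.35×10⁻⁴ × 1.17) = −15.8 m/s
|V_g| = √(u_g² + v_g²) = 24.2 m/s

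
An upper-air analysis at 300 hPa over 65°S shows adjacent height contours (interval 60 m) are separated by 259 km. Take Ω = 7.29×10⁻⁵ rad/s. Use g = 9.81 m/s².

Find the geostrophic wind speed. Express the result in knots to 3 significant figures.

33.4 knots

Coriolis parameter at 65°S:
f = 2Ω sin φ = 2 × 7.29×10⁻⁵ × sin 65° = 1.32×10⁻⁴ s⁻¹
Height gradient: |∂Z/∂n| = 60 m / 259000 m = 2.32×10⁻⁴
On a pressure surface, geostrophic balance gives V_g = (g/f)|∂Z/∂n|:
V_g = 9.81 × 2.32×10⁻⁴ / 1.32×10⁻⁴ = 17.2 m/s
Converting: 17.2 m/s × 1.944 = 33.4 knots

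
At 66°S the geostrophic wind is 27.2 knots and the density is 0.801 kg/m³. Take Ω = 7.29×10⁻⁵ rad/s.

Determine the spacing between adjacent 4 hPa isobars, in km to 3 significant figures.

Coriolis parameter at 66°S:
f = 2Ω sin φ = 2 × 7.29×10⁻⁵ × sin 66° = 1.33×10⁻⁴ s⁻¹
Wind speed in SI: 27.2 knots = 14.0 m/s
Geostrophic balance rearranged: |∂P/∂n| = f ρ V_g
|∂P/∂n| = 1.33×10⁻⁴ × 0.801 × 14.0 = 1.49×10⁻³ Pa/m
Isobar spacing: Δn = ΔP/|∂P/∂n| = 400 Pa / 1.49×10⁻³ Pa/m = 267937 m ≈ 268 km

268 km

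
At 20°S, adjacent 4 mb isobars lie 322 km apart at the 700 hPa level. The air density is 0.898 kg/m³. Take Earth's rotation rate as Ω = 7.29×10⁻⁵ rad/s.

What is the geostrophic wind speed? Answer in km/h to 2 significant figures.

100 km/h

Coriolis parameter at 20°S:
f = 2Ω sin φ = 2 × 7.29×10⁻⁵ × sin 20° = 4.99×10⁻⁵ s⁻¹
Pressure gradient: |∂P/∂n| = 400 Pa / 322000 m = 1.24×10⁻³ Pa/m
Geostrophic balance (pressure-gradient force = Coriolis force):
V_g = (1/(fρ)) |∂P/∂n| = 1.24×10⁻³ / (4.99×10⁻⁵ × 0.898) = 27.7 m/s
Converting: 27.7 m/s × 3.6 = 100 km/h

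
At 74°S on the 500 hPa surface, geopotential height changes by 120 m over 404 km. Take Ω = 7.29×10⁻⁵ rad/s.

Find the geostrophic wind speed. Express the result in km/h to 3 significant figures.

74.8 km/h

Coriolis parameter at 74°S:
f = 2Ω sin φ = 2 × 7.29×10⁻⁵ × sin 74° = 1.40×10⁻⁴ s⁻¹
Height gradient: |∂Z/∂n| = 120 m / 404000 m = 2.97×10⁻⁴
On a pressure surface, geostrophic balance gives V_g = (g/f)|∂Z/∂n|:
V_g = 9.81 × 2.97×10⁻⁴ / 1.40×10⁻⁴ = 20.8 m/s
Converting: 20.8 m/s × 3.6 = 74.8 km/h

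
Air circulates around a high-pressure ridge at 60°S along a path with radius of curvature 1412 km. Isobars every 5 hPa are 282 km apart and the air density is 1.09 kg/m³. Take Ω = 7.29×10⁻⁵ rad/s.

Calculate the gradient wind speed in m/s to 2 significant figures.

14 m/s

Coriolis parameter at 60°S:
f = 2Ω sin φ = 2 × 7.29×10⁻⁵ × sin 60° = 1.26×10⁻⁴ s⁻¹
Pressure gradient: |∂P/∂n| = 500 Pa / 282000 m = 1.77×10⁻³ Pa/m
Geostrophic speed: V_g = |∂P/∂n|/(fρ) = 1.77×10⁻³/(1.26×10⁻⁴ × 1.09) = 12.9 m/s
Around a high, pressure-gradient force acts outward with centrifugal, so Coriolis balances both:
fV = (1/ρ)|∂P/∂n| + V²/R  →  V² − fR·V + fR·V_g = 0
With fR = 1.26×10⁻⁴ × 1412×10³ m = 178 m/s:
V = [fR − √((fR)² − 4 fR V_g)]/2 = [178 − √(178² − 4×178×12.9)]/2 = 14 m/s
Supergeostrophic (V > V_g = 12.9 m/s), as expected around a high.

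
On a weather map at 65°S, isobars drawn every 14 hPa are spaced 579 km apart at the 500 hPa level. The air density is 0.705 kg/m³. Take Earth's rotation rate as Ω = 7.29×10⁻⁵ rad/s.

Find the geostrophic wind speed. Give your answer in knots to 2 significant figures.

Coriolis parameter at 65°S:
f = 2Ω sin φ = 2 × 7.29×10⁻⁵ × sin 65° = 1.32×10⁻⁴ s⁻¹
Pressure gradient: |∂P/∂n| = 1400 Pa / 579000 m = 2.42×10⁻³ Pa/m
Geostrophic balance (pressure-gradient force = Coriolis force):
V_g = (1/(fρ)) |∂P/∂n| = 2.42×10⁻³ / (1.32×10⁻⁴ × 0.705) = 26.0 m/s
Converting: 26.0 m/s × 1.944 = 50 knots

50 knots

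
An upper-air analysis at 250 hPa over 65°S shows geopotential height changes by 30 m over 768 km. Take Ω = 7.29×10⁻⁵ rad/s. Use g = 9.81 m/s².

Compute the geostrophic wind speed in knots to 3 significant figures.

Coriolis parameter at 65°S:
f = 2Ω sin φ = 2 × 7.29×10⁻⁵ × sin 65° = 1.32×10⁻⁴ s⁻¹
Height gradient: |∂Z/∂n| = 30 m / 768000 m = 3.91×10⁻⁵
On a pressure surface, geostrophic balance gives V_g = (g/f)|∂Z/∂n|:
V_g = 9.81 × 3.91×10⁻⁵ / 1.32×10⁻⁴ = 2.90 m/s
Converting: 2.90 m/s × 1.944 = 5.64 knots

5.64 knots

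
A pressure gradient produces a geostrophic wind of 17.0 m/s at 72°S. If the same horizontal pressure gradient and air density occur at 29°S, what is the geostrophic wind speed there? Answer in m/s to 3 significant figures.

33.3 m/s

With the same pressure gradient and density, V_g ∝ 1/f ∝ 1/sin φ.
V₂ = V₁ · sin φ₁ / sin φ₂ = 17.0 × sin 72° / sin 29°
V₂ = 17.0 × 0.9511/0.4848 = 33.3 m/s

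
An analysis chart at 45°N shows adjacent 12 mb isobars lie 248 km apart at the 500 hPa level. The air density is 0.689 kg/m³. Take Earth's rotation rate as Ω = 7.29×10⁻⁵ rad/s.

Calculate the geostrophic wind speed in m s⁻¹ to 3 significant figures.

68.1 m s⁻¹

Coriolis parameter at 45°N:
f = 2Ω sin φ = 2 × 7.29×10⁻⁵ × sin 45° = 1.03×10⁻⁴ s⁻¹
Pressure gradient: |∂P/∂n| = 1200 Pa / 248000 m = 4.84×10⁻³ Pa/m
Geostrophic balance (pressure-gradient force = Coriolis force):
V_g = (1/(fρ)) |∂P/∂n| = 4.84×10⁻³ / (1.03×10⁻⁴ × 0.689) = 68.1 m/s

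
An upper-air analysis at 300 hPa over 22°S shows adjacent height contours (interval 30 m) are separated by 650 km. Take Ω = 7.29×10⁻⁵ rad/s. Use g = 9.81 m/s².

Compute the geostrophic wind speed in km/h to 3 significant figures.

Coriolis parameter at 22°S:
f = 2Ω sin φ = 2 × 7.29×10⁻⁵ × sin 22° = 5.46×10⁻⁵ s⁻¹
Height gradient: |∂Z/∂n| = 30 m / 650000 m = 4.62×10⁻⁵
On a pressure surface, geostrophic balance gives V_g = (g/f)|∂Z/∂n|:
V_g = 9.81 × 4.62×10⁻⁵ / 5.46×10⁻⁵ = 8.29 m/s
Converting: 8.29 m/s × 3.6 = 29.8 km/h

29.8 km/h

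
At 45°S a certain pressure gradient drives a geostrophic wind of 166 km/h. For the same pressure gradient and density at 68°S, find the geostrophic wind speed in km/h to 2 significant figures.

130 km/h

With the same pressure gradient and density, V_g ∝ 1/f ∝ 1/sin φ.
V₂ = V₁ · sin φ₁ / sin φ₂ = 166 × sin 45° / sin 68°
V₂ = 166 × 0.7071/0.9272 = 130 km/h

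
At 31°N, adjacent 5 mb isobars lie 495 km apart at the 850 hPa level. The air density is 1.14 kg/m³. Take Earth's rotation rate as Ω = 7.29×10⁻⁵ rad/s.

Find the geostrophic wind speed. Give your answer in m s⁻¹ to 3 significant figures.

Coriolis parameter at 31°N:
f = 2Ω sin φ = 2 × 7.29×10⁻⁵ × sin 31° = 7.51×10⁻⁵ s⁻¹
Pressure gradient: |∂P/∂n| = 500 Pa / 495000 m = 1.01×10⁻³ Pa/m
Geostrophic balance (pressure-gradient force = Coriolis force):
V_g = (1/(fρ)) |∂P/∂n| = 1.01×10⁻³ / (7.51×10⁻⁵ × 1.14) = 11.8 m/s

11.8 m s⁻¹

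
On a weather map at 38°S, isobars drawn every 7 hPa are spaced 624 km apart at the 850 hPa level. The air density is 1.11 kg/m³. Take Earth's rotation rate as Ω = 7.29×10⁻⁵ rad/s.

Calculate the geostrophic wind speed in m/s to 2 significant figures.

11 m/s

Coriolis parameter at 38°S:
f = 2Ω sin φ = 2 × 7.29×10⁻⁵ × sin 38° = 8.98×10⁻⁵ s⁻¹
Pressure gradient: |∂P/∂n| = 700 Pa / 624000 m = 1.12×10⁻³ Pa/m
Geostrophic balance (pressure-gradient force = Coriolis force):
V_g = (1/(fρ)) |∂P/∂n| = 1.12×10⁻³ / (8.98×10⁻⁵ × 1.11) = 11.3 m/s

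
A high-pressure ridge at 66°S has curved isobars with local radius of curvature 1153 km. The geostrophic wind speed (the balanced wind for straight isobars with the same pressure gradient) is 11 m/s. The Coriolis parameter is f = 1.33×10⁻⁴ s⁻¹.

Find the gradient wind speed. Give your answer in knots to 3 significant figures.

23.2 knots

Around a high, pressure-gradient force acts outward with centrifugal, so Coriolis balances both:
fV = (1/ρ)|∂P/∂n| + V²/R  →  V² − fR·V + fR·V_g = 0
With fR = 1.33×10⁻⁴ × 1153×10³ m = 153 m/s:
V = [fR − √((fR)² − 4 fR V_g)]/2 = [153 − √(153² − 4×153×11)]/2 = 11.9 m/s
Supergeostrophic (V > V_g = 11 m/s), as expected around a high.
Converting: 11.9 m/s × 1.944 = 23.2 knots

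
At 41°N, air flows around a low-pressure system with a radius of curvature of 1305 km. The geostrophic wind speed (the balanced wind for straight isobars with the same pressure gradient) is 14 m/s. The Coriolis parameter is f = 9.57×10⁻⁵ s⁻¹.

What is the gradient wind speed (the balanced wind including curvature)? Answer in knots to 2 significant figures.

25 knots

Around a low, centrifugal force acts outward with Coriolis, so pressure-gradient force balances both:
(1/ρ)|∂P/∂n| = fV + V²/R  →  V² + fR·V − fR·V_g = 0
With fR = 9.57×10⁻⁵ × 1305×10³ m = 125 m/s:
V = [−fR + √((fR)² + 4 fR V_g)]/2 = [−125 + √(125² + 4×125×14)]/2 = 12.7 m/s
Subgeostrophic (V < V_g = 14 m/s), as expected around a low.
Converting: 12.7 m/s × 1.944 = 25 knots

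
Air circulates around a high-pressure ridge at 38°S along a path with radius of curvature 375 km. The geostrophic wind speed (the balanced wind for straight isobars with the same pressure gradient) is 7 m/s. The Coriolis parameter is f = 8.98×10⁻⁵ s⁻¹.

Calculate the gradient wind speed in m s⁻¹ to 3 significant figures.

9.93 m s⁻¹

Around a high, pressure-gradient force acts outward with centrifugal, so Coriolis balances both:
fV = (1/ρ)|∂P/∂n| + V²/R  →  V² − fR·V + fR·V_g = 0
With fR = 8.98×10⁻⁵ × 375×10³ m = 33.7 m/s:
V = [fR − √((fR)² − 4 fR V_g)]/2 = [33.7 − √(33.7² − 4×33.7×7)]/2 = 9.93 m/s
Supergeostrophic (V > V_g = 7 m/s), as expected around a high.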